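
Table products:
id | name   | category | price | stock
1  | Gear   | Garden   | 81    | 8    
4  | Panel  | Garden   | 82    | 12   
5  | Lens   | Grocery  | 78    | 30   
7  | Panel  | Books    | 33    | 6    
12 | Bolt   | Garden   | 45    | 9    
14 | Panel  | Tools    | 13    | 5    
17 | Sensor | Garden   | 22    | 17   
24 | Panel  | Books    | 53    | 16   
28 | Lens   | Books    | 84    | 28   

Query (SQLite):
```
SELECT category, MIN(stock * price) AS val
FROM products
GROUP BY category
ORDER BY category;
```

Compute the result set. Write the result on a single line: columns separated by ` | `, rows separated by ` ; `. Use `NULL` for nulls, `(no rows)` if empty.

Books | 198 ; Garden | 374 ; Grocery | 2340 ; Tools | 65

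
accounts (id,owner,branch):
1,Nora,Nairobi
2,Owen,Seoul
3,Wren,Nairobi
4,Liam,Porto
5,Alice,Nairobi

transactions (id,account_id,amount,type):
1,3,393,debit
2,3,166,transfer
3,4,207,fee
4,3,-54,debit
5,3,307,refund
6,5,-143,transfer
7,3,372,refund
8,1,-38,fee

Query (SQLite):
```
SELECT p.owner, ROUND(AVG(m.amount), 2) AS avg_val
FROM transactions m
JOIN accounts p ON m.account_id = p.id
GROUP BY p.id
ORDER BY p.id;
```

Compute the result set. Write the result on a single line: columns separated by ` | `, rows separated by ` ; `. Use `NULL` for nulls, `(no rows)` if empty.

Nora | -38 ; Wren | 236.8 ; Liam | 207 ; Alice | -143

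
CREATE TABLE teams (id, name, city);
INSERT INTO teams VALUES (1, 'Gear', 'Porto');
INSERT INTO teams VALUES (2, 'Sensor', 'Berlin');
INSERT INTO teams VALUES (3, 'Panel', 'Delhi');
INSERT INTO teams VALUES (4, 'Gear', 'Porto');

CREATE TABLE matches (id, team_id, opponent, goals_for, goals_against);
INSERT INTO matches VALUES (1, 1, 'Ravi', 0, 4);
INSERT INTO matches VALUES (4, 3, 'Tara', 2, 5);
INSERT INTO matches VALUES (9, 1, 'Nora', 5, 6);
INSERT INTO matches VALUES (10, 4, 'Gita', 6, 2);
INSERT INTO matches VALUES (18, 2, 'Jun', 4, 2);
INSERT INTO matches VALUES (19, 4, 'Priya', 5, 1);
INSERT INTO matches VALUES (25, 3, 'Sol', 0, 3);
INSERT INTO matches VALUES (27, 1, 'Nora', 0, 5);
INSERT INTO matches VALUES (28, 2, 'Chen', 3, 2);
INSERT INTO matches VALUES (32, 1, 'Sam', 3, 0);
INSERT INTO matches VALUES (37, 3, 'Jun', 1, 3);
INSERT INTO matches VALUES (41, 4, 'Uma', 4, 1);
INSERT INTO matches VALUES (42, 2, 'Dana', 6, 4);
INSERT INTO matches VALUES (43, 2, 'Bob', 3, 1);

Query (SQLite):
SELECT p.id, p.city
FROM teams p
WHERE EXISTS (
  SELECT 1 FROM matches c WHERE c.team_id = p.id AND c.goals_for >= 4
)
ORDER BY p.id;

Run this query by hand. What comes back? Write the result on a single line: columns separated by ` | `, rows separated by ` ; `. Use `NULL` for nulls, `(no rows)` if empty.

1 | Porto ; 2 | Berlin ; 4 | Porto

For each teams row, check whether any matches with matching team_id has goals_for >= 4.
Keep rows where that is true.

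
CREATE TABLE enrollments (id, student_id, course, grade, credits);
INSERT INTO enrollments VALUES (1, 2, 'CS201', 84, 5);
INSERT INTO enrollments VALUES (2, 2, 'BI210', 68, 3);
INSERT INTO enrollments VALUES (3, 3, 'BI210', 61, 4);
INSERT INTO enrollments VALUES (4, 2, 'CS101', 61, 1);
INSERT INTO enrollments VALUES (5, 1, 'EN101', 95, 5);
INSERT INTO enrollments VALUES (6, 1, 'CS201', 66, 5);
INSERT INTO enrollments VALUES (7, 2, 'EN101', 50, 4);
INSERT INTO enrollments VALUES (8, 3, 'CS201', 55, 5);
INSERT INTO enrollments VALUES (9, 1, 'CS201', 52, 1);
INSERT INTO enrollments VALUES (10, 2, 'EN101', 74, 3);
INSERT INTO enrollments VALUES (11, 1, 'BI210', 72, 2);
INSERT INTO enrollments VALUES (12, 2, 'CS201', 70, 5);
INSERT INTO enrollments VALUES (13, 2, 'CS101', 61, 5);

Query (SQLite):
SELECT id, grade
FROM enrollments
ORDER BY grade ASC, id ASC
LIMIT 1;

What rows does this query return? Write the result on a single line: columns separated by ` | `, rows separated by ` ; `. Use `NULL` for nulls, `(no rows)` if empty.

Sort by grade asc, tiebreak id asc: (50, id=7), (52, id=9), (55, id=8), (61, id=3) …. Take first 1.

7 | 50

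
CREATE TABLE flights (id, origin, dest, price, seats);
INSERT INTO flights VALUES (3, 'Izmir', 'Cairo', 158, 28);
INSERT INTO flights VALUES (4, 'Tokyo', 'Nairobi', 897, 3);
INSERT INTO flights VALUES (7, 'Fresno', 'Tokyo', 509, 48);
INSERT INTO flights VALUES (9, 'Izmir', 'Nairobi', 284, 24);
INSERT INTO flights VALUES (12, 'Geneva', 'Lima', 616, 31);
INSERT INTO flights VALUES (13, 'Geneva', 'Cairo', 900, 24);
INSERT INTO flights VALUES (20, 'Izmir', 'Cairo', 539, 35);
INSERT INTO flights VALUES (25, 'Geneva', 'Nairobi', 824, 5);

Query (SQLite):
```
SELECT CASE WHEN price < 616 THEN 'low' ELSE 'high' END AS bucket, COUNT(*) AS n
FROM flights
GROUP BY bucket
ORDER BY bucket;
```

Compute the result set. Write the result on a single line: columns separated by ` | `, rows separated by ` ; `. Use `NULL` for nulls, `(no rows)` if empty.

Bucket rows by price < 616 → 'low' else 'high'; count each bucket.

high | 4 ; low | 4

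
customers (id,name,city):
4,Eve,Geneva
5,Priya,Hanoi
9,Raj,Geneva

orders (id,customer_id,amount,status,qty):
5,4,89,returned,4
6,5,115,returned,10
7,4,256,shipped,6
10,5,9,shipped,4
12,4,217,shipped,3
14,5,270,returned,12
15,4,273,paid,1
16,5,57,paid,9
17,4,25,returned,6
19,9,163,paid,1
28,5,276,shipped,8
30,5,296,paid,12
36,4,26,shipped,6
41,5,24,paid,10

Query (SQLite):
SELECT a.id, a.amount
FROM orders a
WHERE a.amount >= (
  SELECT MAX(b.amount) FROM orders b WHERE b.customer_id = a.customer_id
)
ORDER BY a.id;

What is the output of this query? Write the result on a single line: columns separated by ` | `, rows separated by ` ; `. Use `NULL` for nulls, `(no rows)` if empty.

For each orders row a, compute MAX(amount) over rows sharing a.customer_id.
Keep row a if a.amount >= that per-group MAX.
  customer_id=4: MAX(amount) = 273
  customer_id=5: MAX(amount) = 296
  customer_id=9: MAX(amount) = 163

15 | 273 ; 19 | 163 ; 30 | 296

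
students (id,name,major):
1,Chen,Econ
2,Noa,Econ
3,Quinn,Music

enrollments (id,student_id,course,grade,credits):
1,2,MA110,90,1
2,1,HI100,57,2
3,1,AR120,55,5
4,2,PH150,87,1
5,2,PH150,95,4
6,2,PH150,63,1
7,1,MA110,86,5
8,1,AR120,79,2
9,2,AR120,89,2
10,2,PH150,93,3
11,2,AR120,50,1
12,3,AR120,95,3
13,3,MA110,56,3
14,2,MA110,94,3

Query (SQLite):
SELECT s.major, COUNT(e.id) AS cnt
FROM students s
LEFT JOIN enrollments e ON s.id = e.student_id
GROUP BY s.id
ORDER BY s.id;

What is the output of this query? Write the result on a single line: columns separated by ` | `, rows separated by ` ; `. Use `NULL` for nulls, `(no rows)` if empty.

Econ | 4 ; Econ | 8 ; Music | 2

LEFT JOIN keeps every students row; unmatched ones get NULL for enrollments columns.
Group by students.id and compute COUNT(e.id). COUNT(col) of an all-NULL group is 0.
  1: ids {2, 3, 7, 8} → COUNT(e.id)=4
  2: ids {1, 4, 5, 6, 9, 10, 11, 14} → COUNT(e.id)=8
  3: ids {12, 13} → COUNT(e.id)=2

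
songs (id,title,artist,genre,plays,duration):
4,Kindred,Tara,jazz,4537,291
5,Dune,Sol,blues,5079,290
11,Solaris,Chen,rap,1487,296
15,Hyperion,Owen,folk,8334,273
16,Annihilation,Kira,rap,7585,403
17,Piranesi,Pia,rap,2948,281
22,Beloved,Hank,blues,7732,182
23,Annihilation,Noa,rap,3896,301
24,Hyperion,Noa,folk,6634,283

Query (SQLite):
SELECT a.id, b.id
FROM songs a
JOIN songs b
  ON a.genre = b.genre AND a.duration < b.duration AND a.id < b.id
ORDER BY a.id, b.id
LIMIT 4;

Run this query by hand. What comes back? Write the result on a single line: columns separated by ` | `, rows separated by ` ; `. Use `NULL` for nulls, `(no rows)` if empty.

Pairs (a,b) with same genre, a.duration < b.duration, a.id < b.id.
genre groups: blues:{5,22} folk:{15,24} jazz:{4} rap:{11,16,17,23}
Ordered by (a.id, b.id); first 4.

11 | 16 ; 11 | 23 ; 15 | 24 ; 17 | 23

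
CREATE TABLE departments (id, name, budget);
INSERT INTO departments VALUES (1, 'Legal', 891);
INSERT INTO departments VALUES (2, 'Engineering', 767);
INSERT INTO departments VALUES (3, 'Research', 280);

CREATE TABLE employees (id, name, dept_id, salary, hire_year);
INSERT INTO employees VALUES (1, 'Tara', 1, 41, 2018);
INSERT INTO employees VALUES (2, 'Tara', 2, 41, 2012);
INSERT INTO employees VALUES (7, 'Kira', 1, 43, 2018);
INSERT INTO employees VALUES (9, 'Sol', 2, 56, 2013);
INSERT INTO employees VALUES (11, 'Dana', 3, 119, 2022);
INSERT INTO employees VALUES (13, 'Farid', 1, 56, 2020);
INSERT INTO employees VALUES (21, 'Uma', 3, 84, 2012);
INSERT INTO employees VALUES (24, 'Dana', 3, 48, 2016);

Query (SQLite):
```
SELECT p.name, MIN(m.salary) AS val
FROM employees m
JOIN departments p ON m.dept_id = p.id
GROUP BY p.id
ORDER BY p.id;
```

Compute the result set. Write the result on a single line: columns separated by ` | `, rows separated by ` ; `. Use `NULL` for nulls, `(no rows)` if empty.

Join each employees row to its departments via dept_id.
Group joined rows by departments.id; compute MIN(m.salary) per group.
  1: ids {1, 7, 13} → MIN(m.salary)=41
  2: ids {2, 9} → MIN(m.salary)=41
  3: ids {11, 21, 24} → MIN(m.salary)=48

Legal | 41 ; Engineering | 41 ; Research | 48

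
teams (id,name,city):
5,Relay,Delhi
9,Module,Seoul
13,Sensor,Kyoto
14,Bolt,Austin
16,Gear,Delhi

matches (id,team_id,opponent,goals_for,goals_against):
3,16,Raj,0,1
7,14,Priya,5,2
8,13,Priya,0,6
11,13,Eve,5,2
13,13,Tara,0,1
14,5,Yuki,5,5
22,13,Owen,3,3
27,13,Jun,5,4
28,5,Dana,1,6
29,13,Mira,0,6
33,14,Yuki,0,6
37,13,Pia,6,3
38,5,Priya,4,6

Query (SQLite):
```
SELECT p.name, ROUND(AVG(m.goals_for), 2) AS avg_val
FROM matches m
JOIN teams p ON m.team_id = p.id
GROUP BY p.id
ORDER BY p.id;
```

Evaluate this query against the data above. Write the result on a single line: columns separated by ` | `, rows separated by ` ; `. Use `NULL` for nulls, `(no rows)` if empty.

Join each matches row to its teams via team_id.
Group joined rows by teams.id; compute ROUND(AVG(m.goals_for), 2) per group.
  5: ids {14, 28, 38} → ROUND(AVG(m.goals_for), 2)=3.33
  13: ids {8, 11, 13, 22, 27, 29, 37} → ROUND(AVG(m.goals_for), 2)=2.71
  14: ids {7, 33} → ROUND(AVG(m.goals_for), 2)=2.5
  16: ids {3} → ROUND(AVG(m.goals_for), 2)=0

Relay | 3.33 ; Sensor | 2.71 ; Bolt | 2.5 ; Gear | 0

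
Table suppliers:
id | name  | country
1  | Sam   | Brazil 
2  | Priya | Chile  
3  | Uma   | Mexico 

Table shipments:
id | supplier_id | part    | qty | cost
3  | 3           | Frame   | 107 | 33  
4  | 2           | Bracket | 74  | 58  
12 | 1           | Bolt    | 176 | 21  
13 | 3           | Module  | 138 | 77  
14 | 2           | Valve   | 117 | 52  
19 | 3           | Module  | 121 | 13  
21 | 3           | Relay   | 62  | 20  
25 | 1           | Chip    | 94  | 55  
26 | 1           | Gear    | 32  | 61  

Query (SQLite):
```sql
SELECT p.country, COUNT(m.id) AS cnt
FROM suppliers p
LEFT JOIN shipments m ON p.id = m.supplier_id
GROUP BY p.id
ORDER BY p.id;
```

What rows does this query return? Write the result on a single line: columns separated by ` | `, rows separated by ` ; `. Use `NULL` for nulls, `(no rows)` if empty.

LEFT JOIN keeps every suppliers row; unmatched ones get NULL for shipments columns.
Group by suppliers.id and compute COUNT(m.id). COUNT(col) of an all-NULL group is 0.
  1: ids {12, 25, 26} → COUNT(m.id)=3
  2: ids {4, 14} → COUNT(m.id)=2
  3: ids {3, 13, 19, 21} → COUNT(m.id)=4

Brazil | 3 ; Chile | 2 ; Mexico | 4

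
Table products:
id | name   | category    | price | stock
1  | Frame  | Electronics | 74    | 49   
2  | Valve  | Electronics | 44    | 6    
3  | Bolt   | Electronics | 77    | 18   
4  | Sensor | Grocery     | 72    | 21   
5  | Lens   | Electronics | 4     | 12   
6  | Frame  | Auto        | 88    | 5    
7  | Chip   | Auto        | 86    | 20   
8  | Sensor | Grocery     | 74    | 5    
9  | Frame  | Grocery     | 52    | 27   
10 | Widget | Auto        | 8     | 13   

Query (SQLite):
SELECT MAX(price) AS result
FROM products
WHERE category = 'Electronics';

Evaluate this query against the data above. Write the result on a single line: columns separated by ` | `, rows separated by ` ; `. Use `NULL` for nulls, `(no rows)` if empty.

77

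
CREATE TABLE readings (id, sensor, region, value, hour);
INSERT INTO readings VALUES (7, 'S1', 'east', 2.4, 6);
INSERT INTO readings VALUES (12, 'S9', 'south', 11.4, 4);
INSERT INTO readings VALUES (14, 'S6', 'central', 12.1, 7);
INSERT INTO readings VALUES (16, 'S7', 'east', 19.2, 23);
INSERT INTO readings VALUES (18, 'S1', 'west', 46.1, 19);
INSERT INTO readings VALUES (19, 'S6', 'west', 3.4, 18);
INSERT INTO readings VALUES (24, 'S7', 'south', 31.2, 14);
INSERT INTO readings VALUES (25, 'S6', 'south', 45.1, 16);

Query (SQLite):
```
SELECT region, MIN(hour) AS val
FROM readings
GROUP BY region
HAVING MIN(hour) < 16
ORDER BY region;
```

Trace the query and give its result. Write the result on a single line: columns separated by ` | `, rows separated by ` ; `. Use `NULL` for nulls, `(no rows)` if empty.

central | 7 ; east | 6 ; south | 4

Partition readings by region; compute MIN(hour) within each group.
HAVING: keep groups where MIN(hour) < 16.
  central: ids {14} → MIN(hour)=7
  east: ids {7, 16} → MIN(hour)=6
  south: ids {12, 24, 25} → MIN(hour)=4
  west: ids {18, 19} → MIN(hour)=18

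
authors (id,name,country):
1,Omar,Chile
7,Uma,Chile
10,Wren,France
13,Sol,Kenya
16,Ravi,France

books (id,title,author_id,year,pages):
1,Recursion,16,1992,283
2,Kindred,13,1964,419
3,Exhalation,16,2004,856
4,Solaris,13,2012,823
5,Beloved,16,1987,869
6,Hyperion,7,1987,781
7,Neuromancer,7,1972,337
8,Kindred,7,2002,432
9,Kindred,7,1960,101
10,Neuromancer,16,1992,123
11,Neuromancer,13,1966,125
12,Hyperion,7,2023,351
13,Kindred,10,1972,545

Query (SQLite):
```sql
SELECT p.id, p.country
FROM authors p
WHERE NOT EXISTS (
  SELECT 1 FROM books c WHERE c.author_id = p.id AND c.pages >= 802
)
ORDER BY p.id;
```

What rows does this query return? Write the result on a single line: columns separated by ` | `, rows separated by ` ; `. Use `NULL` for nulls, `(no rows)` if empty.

For each authors row, check whether any books with matching author_id has pages >= 802.
Keep rows where that is false.

1 | Chile ; 7 | Chile ; 10 | France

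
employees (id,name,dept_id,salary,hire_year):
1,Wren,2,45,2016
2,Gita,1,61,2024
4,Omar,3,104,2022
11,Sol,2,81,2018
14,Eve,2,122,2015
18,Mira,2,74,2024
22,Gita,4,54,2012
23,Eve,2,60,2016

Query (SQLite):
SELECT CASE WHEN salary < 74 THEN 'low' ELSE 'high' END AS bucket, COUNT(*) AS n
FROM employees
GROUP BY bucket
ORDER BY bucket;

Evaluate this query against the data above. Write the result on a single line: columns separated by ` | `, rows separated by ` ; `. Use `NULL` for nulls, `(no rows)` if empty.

high | 4 ; low | 4

Bucket rows by salary < 74 → 'low' else 'high'; count each bucket.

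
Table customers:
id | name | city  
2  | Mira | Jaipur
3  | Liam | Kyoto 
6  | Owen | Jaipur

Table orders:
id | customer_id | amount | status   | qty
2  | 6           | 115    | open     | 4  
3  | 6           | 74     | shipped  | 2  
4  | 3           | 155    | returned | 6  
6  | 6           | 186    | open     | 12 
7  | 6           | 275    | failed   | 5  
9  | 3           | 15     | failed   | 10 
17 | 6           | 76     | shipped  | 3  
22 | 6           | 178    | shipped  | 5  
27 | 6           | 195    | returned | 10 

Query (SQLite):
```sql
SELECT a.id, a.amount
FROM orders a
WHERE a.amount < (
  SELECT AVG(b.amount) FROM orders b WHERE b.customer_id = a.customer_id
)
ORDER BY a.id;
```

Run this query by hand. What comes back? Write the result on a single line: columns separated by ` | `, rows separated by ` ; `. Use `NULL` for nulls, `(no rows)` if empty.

2 | 115 ; 3 | 74 ; 9 | 15 ; 17 | 76

For each orders row a, compute AVG(amount) over rows sharing a.customer_id.
Keep row a if a.amount < that per-group AVG.
  customer_id=3: AVG(amount) = 85.0
  customer_id=6: AVG(amount) = 157.0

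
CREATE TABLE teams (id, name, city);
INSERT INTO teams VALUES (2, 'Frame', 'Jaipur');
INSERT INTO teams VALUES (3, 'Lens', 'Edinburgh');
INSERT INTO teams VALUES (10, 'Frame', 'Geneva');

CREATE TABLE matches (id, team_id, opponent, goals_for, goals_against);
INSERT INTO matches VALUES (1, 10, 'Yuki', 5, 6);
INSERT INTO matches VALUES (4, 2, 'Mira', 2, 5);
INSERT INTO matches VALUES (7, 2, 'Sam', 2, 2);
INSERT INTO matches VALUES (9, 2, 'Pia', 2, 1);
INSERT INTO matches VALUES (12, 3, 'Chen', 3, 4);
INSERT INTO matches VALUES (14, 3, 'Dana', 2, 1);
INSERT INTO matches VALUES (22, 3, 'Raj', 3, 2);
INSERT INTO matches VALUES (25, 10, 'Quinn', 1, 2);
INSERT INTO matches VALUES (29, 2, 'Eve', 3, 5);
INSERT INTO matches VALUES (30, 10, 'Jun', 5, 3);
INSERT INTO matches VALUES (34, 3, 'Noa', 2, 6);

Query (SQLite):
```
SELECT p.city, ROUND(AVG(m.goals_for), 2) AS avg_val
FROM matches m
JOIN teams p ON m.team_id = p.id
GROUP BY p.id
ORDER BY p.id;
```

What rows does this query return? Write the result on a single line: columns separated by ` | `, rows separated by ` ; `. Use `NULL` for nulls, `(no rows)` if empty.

Join each matches row to its teams via team_id.
Group joined rows by teams.id; compute ROUND(AVG(m.goals_for), 2) per group.
  2: ids {4, 7, 9, 29} → ROUND(AVG(m.goals_for), 2)=2.25
  3: ids {12, 14, 22, 34} → ROUND(AVG(m.goals_for), 2)=2.5
  10: ids {1, 25, 30} → ROUND(AVG(m.goals_for), 2)=3.67

Jaipur | 2.25 ; Edinburgh | 2.5 ; Geneva | 3.67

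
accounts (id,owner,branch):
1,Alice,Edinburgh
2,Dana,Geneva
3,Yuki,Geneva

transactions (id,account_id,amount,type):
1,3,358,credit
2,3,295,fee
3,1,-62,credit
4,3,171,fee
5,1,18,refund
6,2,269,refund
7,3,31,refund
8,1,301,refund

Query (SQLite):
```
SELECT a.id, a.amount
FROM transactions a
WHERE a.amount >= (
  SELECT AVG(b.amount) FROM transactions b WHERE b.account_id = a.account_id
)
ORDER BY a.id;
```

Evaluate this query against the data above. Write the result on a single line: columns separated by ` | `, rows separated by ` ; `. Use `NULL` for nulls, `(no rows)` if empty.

For each transactions row a, compute AVG(amount) over rows sharing a.account_id.
Keep row a if a.amount >= that per-group AVG.
  account_id=1: AVG(amount) = 85.666667
  account_id=2: AVG(amount) = 269.0
  account_id=3: AVG(amount) = 213.75

1 | 358 ; 2 | 295 ; 6 | 269 ; 8 | 301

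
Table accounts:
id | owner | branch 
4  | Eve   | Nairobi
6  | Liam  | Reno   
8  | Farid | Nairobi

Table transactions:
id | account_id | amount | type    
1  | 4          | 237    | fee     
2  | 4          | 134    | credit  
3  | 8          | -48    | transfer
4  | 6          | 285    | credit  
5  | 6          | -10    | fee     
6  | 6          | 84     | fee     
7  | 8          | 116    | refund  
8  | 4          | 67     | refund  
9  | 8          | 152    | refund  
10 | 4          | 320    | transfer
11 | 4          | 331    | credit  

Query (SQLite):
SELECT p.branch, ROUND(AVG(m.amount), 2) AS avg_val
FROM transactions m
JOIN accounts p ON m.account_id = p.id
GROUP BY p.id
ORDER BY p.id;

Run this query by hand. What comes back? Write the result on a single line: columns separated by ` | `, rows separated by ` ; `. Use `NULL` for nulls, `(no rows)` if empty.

Nairobi | 217.8 ; Reno | 119.67 ; Nairobi | 73.33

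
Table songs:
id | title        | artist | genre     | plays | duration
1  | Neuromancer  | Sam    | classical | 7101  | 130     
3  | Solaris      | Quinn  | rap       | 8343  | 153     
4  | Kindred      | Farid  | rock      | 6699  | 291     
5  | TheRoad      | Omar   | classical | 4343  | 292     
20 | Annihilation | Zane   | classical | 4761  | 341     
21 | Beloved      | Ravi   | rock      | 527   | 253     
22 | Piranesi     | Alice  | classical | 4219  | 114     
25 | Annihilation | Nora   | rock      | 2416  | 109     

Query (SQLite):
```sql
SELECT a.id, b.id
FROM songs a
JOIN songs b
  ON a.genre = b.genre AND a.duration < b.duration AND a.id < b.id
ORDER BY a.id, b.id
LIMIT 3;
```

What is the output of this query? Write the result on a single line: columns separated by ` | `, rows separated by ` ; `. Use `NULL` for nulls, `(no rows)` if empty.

Pairs (a,b) with same genre, a.duration < b.duration, a.id < b.id.
genre groups: classical:{1,5,20,22} rap:{3} rock:{4,21,25}
Ordered by (a.id, b.id); first 3.

1 | 5 ; 1 | 20 ; 5 | 20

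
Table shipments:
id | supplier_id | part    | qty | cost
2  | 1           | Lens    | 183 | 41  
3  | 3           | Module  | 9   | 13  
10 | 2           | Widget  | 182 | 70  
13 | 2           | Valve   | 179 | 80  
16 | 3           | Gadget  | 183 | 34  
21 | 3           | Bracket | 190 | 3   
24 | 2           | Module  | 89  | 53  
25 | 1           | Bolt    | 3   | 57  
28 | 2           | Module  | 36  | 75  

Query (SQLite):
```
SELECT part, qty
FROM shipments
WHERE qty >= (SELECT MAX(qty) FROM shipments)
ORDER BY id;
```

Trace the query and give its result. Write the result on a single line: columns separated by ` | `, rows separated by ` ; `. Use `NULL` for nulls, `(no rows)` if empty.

Bracket | 190

Scalar subquery: MAX(qty) over all shipments rows = 190.
Keep rows where qty >= that value.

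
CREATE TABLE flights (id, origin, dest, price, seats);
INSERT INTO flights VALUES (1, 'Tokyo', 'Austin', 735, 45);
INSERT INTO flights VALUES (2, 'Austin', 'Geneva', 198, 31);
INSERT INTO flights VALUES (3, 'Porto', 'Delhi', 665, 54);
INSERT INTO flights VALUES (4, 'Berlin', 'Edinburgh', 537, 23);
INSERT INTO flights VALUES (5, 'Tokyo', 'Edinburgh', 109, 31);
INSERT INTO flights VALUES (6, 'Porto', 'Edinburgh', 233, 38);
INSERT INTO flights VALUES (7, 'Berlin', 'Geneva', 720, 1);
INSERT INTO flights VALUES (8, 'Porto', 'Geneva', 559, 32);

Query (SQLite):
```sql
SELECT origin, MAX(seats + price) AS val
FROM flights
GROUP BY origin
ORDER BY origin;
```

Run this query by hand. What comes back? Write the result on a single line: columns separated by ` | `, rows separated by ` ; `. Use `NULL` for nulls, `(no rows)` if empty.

For each row compute seats + price.
Group by origin; take MAX of the expression per group.
  Austin: ids {2} → MAX(seats + price)=229
  Berlin: ids {4, 7} → MAX(seats + price)=721
  Porto: ids {3, 6, 8} → MAX(seats + price)=719
  Tokyo: ids {1, 5} → MAX(seats + price)=780

Austin | 229 ; Berlin | 721 ; Porto | 719 ; Tokyo | 780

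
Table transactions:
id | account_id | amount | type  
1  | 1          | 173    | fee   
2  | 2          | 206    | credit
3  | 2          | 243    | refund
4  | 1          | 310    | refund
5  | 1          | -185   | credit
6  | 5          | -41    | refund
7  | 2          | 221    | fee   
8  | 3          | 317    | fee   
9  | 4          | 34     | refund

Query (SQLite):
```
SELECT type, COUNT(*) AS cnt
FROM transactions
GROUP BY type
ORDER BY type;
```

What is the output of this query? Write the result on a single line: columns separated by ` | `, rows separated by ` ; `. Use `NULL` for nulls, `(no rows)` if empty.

credit | 2 ; fee | 3 ; refund | 4

Partition transactions by type; compute COUNT(*) within each group.
  credit: ids {2, 5} → COUNT(*)=2
  fee: ids {1, 7, 8} → COUNT(*)=3
  refund: ids {3, 4, 6, 9} → COUNT(*)=4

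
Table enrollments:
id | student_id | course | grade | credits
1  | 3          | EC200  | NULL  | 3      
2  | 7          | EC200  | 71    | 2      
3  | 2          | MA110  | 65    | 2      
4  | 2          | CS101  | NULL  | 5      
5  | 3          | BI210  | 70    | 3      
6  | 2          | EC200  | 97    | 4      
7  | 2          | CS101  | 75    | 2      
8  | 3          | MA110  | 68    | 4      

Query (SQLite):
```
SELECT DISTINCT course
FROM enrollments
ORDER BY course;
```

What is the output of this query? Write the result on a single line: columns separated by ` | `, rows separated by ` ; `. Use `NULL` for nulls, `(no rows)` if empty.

BI210 ; CS101 ; EC200 ; MA110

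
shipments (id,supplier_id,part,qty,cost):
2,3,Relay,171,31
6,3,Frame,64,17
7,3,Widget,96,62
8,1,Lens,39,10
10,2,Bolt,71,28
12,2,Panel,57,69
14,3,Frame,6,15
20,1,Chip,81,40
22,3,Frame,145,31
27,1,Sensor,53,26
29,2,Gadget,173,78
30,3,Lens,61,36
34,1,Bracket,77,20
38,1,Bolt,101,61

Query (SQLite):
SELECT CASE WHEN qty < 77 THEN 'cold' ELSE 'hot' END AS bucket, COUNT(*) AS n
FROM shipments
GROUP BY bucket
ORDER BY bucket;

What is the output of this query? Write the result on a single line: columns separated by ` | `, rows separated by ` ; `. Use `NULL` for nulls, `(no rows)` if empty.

Bucket rows by qty < 77 → 'cold' else 'hot'; count each bucket.

cold | 7 ; hot | 7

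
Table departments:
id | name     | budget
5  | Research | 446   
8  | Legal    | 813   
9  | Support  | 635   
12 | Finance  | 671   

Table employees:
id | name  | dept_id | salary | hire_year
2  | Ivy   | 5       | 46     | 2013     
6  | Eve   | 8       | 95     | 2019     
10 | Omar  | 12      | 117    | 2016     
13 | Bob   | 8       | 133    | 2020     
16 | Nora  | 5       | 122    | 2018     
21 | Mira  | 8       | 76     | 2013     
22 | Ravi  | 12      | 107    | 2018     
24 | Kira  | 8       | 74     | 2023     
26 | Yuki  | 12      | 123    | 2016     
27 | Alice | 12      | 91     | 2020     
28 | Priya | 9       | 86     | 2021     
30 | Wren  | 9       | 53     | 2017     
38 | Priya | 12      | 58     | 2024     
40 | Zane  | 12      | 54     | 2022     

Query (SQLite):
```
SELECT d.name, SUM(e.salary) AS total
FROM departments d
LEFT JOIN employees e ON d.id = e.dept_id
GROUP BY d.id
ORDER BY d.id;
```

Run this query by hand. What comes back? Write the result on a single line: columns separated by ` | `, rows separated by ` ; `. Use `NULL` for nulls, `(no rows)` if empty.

LEFT JOIN keeps every departments row; unmatched ones get NULL for employees columns.
Group by departments.id and compute SUM(e.salary). SUM over an all-NULL group is NULL.
  5: ids {2, 16} → SUM(e.salary)=168
  8: ids {6, 13, 21, 24} → SUM(e.salary)=378
  9: ids {28, 30} → SUM(e.salary)=139
  12: ids {10, 22, 26, 27, 38, 40} → SUM(e.salary)=550

Research | 168 ; Legal | 378 ; Support | 139 ; Finance | 550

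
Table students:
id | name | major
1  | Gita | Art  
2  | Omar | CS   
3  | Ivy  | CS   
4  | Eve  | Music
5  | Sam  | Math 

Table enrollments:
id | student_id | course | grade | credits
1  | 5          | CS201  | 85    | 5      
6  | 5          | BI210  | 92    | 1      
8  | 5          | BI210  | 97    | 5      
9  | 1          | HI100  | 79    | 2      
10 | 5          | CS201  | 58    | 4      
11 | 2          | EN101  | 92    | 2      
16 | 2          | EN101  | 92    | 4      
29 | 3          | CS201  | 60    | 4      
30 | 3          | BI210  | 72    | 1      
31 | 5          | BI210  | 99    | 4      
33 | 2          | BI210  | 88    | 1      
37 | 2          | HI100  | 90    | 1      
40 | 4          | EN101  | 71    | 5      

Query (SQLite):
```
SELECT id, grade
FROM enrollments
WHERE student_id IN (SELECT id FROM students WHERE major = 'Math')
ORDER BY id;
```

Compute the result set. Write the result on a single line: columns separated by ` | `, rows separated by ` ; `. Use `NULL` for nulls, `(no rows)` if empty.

1 | 85 ; 6 | 92 ; 8 | 97 ; 10 | 58 ; 31 | 99

Inner query: students.id where major = 'Math'.
Outer: keep enrollments rows whose student_id is in that set.
Inner query → {5}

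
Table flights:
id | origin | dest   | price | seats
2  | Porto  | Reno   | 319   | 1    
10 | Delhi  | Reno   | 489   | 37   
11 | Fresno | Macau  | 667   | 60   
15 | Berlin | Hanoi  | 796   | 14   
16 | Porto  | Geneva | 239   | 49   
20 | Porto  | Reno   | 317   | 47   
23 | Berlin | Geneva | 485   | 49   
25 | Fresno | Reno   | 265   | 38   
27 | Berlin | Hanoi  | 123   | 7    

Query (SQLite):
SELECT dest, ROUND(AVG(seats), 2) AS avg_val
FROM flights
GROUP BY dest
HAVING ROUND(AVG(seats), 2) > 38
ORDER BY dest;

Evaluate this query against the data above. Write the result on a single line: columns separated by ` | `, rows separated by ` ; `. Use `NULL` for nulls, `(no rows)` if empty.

Partition flights by dest; compute ROUND(AVG(seats), 2) within each group.
HAVING: keep groups where ROUND(AVG(seats), 2) > 38.
  Geneva: ids {16, 23} → ROUND(AVG(seats), 2)=49
  Hanoi: ids {15, 27} → ROUND(AVG(seats), 2)=10.5
  Macau: ids {11} → ROUND(AVG(seats), 2)=60
  Reno: ids {2, 10, 20, 25} → ROUND(AVG(seats), 2)=30.75

Geneva | 49 ; Macau | 60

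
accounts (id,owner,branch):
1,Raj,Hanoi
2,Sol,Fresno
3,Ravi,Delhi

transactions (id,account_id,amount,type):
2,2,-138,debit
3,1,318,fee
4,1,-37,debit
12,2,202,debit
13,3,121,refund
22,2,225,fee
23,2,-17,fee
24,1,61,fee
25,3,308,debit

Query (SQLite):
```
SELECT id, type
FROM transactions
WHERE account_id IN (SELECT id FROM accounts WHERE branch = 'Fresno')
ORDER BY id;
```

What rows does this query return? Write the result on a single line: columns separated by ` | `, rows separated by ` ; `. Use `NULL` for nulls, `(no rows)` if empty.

Inner query: accounts.id where branch = 'Fresno'.
Outer: keep transactions rows whose account_id is in that set.
Inner query → {2}

2 | debit ; 12 | debit ; 22 | fee ; 23 | fee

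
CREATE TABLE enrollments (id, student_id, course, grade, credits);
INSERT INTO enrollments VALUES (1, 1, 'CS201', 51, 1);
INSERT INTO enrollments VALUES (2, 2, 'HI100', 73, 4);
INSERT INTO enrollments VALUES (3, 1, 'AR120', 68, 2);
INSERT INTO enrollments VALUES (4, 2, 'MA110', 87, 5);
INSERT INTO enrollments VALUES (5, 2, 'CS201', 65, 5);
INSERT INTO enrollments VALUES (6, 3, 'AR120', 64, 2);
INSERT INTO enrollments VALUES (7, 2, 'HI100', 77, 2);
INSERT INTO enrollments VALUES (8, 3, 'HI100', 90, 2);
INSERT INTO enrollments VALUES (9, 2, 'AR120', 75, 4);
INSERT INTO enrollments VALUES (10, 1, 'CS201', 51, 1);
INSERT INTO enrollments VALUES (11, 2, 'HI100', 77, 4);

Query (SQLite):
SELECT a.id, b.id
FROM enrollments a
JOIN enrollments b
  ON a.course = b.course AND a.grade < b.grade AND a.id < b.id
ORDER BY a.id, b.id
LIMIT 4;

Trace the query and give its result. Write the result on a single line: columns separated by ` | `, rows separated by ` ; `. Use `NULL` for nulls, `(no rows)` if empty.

Pairs (a,b) with same course, a.grade < b.grade, a.id < b.id.
course groups: AR120:{3,6,9} CS201:{1,5,10} HI100:{2,7,8,11} MA110:{4}
Ordered by (a.id, b.id); first 4.

1 | 5 ; 2 | 7 ; 2 | 8 ; 2 | 11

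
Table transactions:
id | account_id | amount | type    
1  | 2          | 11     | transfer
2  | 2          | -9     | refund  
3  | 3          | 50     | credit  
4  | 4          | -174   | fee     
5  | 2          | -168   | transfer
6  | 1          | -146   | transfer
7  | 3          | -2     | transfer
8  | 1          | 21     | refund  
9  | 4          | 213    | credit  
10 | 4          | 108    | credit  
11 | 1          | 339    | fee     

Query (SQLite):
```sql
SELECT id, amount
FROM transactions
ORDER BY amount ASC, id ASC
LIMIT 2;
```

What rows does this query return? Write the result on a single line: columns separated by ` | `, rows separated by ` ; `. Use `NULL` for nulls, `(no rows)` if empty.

Sort by amount asc, tiebreak id asc: (-174, id=4), (-168, id=5), (-146, id=6), (-9, id=2), (-2, id=7) …. Take first 2.

4 | -174 ; 5 | -168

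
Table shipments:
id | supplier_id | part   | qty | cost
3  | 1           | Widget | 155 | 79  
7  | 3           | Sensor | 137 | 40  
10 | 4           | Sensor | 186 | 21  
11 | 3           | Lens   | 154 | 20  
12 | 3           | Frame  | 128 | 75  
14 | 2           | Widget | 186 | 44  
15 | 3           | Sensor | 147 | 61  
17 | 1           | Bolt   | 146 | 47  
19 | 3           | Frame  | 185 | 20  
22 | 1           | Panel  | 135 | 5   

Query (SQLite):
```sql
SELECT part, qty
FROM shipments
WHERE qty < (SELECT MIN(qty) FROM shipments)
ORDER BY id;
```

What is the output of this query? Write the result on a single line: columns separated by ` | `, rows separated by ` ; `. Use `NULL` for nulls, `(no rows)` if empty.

(no rows)

Scalar subquery: MIN(qty) over all shipments rows = 128.
Keep rows where qty < that value.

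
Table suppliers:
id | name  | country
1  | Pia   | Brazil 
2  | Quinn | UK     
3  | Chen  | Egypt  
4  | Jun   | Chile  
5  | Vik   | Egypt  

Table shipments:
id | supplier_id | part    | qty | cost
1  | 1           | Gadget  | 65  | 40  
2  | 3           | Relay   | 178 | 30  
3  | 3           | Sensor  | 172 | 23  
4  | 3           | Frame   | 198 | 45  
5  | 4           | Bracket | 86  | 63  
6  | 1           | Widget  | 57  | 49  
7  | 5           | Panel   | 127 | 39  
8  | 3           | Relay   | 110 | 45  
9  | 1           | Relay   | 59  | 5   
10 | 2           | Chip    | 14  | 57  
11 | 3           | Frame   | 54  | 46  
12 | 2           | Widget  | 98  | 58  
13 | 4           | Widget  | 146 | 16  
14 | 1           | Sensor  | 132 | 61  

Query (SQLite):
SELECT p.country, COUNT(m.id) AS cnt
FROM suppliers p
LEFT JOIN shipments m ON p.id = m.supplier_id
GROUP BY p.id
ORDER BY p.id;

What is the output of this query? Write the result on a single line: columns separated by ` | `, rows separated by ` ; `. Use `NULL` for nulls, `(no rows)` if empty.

LEFT JOIN keeps every suppliers row; unmatched ones get NULL for shipments columns.
Group by suppliers.id and compute COUNT(m.id). COUNT(col) of an all-NULL group is 0.
  1: ids {1, 6, 9, 14} → COUNT(m.id)=4
  2: ids {10, 12} → COUNT(m.id)=2
  3: ids {2, 3, 4, 8, 11} → COUNT(m.id)=5
  4: ids {5, 13} → COUNT(m.id)=2
  5: ids {7} → COUNT(m.id)=1

Brazil | 4 ; UK | 2 ; Egypt | 5 ; Chile | 2 ; Egypt | 1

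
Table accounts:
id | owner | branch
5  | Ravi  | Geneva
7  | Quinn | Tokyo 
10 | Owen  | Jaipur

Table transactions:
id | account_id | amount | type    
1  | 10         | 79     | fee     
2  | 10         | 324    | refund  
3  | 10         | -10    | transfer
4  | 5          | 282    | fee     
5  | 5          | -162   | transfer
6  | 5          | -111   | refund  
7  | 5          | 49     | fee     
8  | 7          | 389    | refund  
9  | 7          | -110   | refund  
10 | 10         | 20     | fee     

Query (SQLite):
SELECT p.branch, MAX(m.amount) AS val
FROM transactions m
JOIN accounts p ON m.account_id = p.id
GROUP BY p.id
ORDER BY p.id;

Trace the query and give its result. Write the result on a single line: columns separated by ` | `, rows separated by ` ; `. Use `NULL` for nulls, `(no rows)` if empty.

Geneva | 282 ; Tokyo | 389 ; Jaipur | 324

Join each transactions row to its accounts via account_id.
Group joined rows by accounts.id; compute MAX(m.amount) per group.
  5: ids {4, 5, 6, 7} → MAX(m.amount)=282
  7: ids {8, 9} → MAX(m.amount)=389
  10: ids {1, 2, 3, 10} → MAX(m.amount)=324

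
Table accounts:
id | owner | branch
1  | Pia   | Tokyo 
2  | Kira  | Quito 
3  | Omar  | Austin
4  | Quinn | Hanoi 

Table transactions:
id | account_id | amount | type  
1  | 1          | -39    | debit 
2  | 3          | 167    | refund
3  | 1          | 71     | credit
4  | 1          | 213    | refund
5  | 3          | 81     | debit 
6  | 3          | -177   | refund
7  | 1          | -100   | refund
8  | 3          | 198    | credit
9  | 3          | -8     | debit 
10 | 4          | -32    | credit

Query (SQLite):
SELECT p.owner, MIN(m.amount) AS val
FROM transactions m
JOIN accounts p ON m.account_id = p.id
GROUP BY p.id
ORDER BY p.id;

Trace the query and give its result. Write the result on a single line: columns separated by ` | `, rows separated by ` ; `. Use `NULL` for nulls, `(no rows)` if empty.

Pia | -100 ; Omar | -177 ; Quinn | -32

Join each transactions row to its accounts via account_id.
Group joined rows by accounts.id; compute MIN(m.amount) per group.
  1: ids {1, 3, 4, 7} → MIN(m.amount)=-100
  3: ids {2, 5, 6, 8, 9} → MIN(m.amount)=-177
  4: ids {10} → MIN(m.amount)=-32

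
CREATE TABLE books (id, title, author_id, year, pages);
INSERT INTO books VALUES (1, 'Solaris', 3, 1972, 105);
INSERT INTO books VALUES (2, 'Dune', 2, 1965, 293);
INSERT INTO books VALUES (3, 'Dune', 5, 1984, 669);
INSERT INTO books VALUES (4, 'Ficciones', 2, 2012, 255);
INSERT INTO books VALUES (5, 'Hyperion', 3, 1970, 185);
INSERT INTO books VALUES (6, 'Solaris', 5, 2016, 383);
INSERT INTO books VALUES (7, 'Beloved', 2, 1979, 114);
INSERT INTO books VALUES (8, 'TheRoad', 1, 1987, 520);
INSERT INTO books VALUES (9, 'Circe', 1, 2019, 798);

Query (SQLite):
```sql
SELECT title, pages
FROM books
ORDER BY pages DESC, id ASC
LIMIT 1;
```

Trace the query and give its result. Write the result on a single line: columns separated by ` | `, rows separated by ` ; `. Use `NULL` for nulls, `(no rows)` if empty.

Circe | 798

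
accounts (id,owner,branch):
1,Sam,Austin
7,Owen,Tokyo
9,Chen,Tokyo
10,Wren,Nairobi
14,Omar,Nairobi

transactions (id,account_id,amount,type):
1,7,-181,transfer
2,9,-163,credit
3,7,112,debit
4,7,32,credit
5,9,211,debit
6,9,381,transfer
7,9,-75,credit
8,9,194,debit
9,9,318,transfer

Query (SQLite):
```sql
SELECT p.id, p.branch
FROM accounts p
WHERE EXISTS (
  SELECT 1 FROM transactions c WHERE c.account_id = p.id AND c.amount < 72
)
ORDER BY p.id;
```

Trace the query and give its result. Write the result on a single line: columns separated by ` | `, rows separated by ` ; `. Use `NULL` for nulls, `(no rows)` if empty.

7 | Tokyo ; 9 | Tokyo

For each accounts row, check whether any transactions with matching account_id has amount < 72.
Keep rows where that is true.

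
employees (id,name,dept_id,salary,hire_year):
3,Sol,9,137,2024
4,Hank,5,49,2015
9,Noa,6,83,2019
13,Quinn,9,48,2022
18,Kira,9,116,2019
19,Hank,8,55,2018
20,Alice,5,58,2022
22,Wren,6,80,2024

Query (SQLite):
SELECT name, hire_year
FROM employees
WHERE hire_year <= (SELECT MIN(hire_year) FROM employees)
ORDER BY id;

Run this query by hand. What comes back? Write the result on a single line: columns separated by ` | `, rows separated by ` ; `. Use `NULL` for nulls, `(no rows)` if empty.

Hank | 2015

Scalar subquery: MIN(hire_year) over all employees rows = 2015.
Keep rows where hire_year <= that value.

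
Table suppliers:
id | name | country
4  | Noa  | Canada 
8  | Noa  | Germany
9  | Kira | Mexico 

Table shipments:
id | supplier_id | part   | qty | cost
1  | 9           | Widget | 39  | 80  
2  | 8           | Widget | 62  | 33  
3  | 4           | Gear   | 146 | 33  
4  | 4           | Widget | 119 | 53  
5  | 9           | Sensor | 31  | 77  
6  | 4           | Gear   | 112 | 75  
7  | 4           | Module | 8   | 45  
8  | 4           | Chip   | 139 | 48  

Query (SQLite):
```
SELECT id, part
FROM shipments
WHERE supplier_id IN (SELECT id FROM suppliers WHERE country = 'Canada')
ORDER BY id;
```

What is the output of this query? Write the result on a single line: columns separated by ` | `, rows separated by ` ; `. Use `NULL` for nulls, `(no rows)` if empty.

3 | Gear ; 4 | Widget ; 6 | Gear ; 7 | Module ; 8 | Chip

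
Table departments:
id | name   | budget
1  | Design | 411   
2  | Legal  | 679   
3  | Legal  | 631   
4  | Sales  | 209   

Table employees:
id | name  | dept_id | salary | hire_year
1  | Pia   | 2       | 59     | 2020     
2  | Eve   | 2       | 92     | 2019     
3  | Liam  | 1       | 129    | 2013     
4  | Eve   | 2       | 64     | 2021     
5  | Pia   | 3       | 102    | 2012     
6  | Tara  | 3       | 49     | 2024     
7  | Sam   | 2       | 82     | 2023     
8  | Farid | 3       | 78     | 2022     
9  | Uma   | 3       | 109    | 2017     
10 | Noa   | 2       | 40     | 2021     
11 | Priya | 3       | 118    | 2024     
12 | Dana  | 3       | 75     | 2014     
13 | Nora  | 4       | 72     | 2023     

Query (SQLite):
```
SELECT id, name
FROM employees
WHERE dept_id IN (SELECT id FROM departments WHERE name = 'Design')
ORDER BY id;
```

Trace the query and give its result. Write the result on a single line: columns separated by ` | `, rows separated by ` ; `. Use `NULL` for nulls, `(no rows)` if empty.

Inner query: departments.id where name = 'Design'.
Outer: keep employees rows whose dept_id is in that set.
Inner query → {1}

3 | Liam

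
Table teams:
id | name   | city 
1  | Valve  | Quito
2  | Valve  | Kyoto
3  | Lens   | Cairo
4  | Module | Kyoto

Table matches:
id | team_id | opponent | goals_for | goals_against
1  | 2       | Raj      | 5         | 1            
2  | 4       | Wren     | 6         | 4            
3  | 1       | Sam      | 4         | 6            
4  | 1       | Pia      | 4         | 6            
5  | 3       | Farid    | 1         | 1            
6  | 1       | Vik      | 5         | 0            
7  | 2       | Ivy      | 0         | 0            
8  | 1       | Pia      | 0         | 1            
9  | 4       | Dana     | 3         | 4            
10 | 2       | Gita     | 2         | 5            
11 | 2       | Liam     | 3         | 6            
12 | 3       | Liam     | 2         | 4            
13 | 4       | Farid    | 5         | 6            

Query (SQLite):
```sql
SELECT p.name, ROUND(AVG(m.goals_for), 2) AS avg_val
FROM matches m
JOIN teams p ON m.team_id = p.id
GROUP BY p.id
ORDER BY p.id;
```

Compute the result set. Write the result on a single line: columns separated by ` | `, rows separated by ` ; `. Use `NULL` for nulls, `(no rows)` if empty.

Valve | 3.25 ; Valve | 2.5 ; Lens | 1.5 ; Module | 4.67

Join each matches row to its teams via team_id.
Group joined rows by teams.id; compute ROUND(AVG(m.goals_for), 2) per group.
  1: ids {3, 4, 6, 8} → ROUND(AVG(m.goals_for), 2)=3.25
  2: ids {1, 7, 10, 11} → ROUND(AVG(m.goals_for), 2)=2.5
  3: ids {5, 12} → ROUND(AVG(m.goals_for), 2)=1.5
  4: ids {2, 9, 13} → ROUND(AVG(m.goals_for), 2)=4.67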